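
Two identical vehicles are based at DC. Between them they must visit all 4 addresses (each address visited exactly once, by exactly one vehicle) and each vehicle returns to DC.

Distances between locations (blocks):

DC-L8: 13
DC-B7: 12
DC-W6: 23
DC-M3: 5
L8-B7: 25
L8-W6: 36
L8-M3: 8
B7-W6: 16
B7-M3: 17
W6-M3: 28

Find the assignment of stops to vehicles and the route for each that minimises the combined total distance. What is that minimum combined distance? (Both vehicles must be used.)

Try each way of splitting the stops between the two vehicles (each non-empty) and, for each split, find the best tour for each vehicle:
  {L8} + {B7, W6, M3}: 26 + 61 = 87
  {B7} + {L8, W6, M3}: 24 + 72 = 96
  {L8, B7} + {W6, M3}: 50 + 56 = 106
  {W6} + {L8, B7, M3}: 46 + 50 = 96
  {L8, W6} + {B7, M3}: 72 + 34 = 106
  {B7, W6} + {L8, M3}: 51 + 26 = 77
  … (7 splits in total)
Best: vehicle 1 DC → B7 → W6 → DC = 51; vehicle 2 DC → L8 → M3 → DC = 26; combined 77.

77 blocks — the smallest possible combined total.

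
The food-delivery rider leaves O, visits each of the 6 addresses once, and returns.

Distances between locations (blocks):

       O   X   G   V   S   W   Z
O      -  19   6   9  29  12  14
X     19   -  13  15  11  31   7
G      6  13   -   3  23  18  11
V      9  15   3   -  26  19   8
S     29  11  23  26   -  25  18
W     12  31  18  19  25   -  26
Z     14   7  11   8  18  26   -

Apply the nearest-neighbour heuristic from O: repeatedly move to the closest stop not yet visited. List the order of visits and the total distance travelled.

At O the remaining stops are G 6, V 9, W 12, Z 14, X 19, S 29; go to G.
At G the remaining stops are V 3, Z 11, X 13, W 18, S 23; go to V.
At V the remaining stops are Z 8, X 15, W 19, S 26; go to Z.
At Z the remaining stops are X 7, S 18, W 26; go to X.
At X the remaining stops are S 11, W 31; go to S.
At S the remaining stops are W 25; go to W.
Return W→O: 12.
Total = 6 + 3 + 8 + 7 + 11 + 25 + 12 = 72.

72 blocks along O → G → V → Z → X → S → W → O.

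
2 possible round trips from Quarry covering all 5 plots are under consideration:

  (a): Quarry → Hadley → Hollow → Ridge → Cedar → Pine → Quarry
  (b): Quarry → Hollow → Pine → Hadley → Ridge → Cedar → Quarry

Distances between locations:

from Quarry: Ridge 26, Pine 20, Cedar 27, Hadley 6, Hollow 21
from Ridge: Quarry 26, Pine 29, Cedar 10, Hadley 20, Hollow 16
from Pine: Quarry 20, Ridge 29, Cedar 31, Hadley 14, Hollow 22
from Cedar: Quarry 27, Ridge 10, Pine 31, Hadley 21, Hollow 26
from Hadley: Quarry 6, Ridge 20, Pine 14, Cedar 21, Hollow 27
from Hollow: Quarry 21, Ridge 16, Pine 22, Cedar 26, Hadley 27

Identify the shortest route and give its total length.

110 — (a) is the shortest.

(a): 6 + 27 + 16 + 10 + 31 + 20 = 110
(b): 21 + 22 + 14 + 20 + 10 + 27 = 114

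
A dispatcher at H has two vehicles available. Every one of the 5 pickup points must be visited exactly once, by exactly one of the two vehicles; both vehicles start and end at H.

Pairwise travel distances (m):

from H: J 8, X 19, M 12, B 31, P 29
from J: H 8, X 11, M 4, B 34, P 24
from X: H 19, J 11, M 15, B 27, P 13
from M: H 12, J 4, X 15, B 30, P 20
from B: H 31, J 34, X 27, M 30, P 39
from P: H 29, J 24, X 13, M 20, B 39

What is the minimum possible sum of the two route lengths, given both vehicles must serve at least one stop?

There are 2^4 − 1 = 15 ways to divide the 5 stops into two non-empty groups. For each, the best each vehicle can do is its own shortest tour through its group:
  {J} + {X, M, B, P}: 16 + 103 = 119
  {X} + {J, M, B, P}: 38 + 102 = 140
  {J, X} + {M, B, P}: 38 + 102 = 140
  {M} + {J, X, B, P}: 24 + 102 = 126
  {J, M} + {X, B, P}: 24 + 100 = 124
  {X, M} + {J, B, P}: 46 + 102 = 148
  … (15 splits in total)
Best: vehicle 1 H → J → H = 16; vehicle 2 H → M → P → X → B → H = 103; combined 119.

119 m — the smallest possible combined total.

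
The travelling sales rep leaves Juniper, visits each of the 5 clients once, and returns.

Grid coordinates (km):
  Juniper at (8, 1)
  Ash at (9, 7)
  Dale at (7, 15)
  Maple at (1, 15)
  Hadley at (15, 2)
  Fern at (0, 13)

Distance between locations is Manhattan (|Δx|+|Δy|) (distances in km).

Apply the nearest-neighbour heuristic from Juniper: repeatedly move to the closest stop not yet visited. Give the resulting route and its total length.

60 km along Juniper → Ash → Dale → Maple → Fern → Hadley → Juniper.

From Juniper: distances to unvisited — Ash=7, Hadley=8, Dale=15, Fern=20, Maple=21. Nearest is Ash (7).
From Ash: distances to unvisited — Dale=10, Hadley=11, Fern=15, Maple=16. Nearest is Dale (10).
From Dale: distances to unvisited — Maple=6, Fern=9, Hadley=21. Nearest is Maple (6).
From Maple: distances to unvisited — Fern=3, Hadley=27. Nearest is Fern (3).
From Fern: distances to unvisited — Hadley=26. Nearest is Hadley (26).
Return Hadley→Juniper: 8.
Total = 7 + 10 + 6 + 3 + 26 + 8 = 60.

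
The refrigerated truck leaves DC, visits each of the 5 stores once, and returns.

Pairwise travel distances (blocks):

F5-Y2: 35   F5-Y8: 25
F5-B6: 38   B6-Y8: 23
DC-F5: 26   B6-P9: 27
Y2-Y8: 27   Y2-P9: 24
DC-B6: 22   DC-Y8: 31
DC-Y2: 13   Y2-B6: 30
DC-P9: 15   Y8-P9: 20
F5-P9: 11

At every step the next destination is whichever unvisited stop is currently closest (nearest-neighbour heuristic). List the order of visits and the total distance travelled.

From DC: distances to unvisited — Y2=13, P9=15, B6=22, F5=26, Y8=31. Nearest is Y2 (13).
From Y2: distances to unvisited — P9=24, Y8=27, B6=30, F5=35. Nearest is P9 (24).
From P9: distances to unvisited — F5=11, Y8=20, B6=27. Nearest is F5 (11).
From F5: distances to unvisited — Y8=25, B6=38. Nearest is Y8 (25).
From Y8: distances to unvisited — B6=23. Nearest is B6 (23).
Return B6→DC: 22.
Total = 13 + 24 + 11 + 25 + 23 + 22 = 118.

Total distance 118 blocks via the nearest-neighbour route DC → Y2 → P9 → F5 → Y8 → B6 → DC.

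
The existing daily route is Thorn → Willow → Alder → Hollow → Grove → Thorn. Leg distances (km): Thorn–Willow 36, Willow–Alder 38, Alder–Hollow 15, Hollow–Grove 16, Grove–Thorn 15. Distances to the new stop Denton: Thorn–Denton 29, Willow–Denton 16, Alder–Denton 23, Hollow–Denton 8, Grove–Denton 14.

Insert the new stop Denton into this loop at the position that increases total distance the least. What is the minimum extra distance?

Insertion cost between consecutive stops i–j is d(i,Denton) + d(Denton,j) − d(i,j):
  between Thorn and Willow: 29 + 16 − 36 = 9
  between Willow and Alder: 16 + 23 − 38 = 1
  between Alder and Hollow: 23 + 8 − 15 = 16
  between Hollow and Grove: 8 + 14 − 16 = 6
  between Grove and Thorn: 14 + 29 − 15 = 28
Cheapest insertion is between Willow and Alder, adding 1.
New total = 120 + 1 = 121.

Adding 1 km by placing Denton on the Willow–Alder leg.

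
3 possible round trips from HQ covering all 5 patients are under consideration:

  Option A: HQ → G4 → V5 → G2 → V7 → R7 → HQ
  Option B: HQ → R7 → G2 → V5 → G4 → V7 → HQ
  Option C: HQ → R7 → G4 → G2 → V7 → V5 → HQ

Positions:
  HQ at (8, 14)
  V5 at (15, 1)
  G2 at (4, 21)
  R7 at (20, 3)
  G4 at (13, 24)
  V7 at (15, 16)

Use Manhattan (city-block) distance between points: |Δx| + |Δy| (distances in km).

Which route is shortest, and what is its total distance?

114 km — Option C is the shortest.

Option A: 15 + 25 + 31 + 16 + 18 + 23 = 128
Option B: 23 + 34 + 31 + 25 + 10 + 9 = 132
Option C: 23 + 28 + 12 + 16 + 15 + 20 = 114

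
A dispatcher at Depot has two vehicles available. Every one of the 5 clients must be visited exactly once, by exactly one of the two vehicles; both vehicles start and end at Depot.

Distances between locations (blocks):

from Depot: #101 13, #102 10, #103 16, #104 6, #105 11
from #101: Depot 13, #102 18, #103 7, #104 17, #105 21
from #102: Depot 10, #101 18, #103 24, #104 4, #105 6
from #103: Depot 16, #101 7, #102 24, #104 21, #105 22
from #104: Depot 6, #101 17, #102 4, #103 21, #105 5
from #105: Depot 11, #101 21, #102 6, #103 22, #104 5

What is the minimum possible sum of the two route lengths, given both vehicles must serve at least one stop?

There are 2^4 − 1 = 15 ways to divide the 5 stops into two non-empty groups. For each, the best each vehicle can do is its own shortest tour through its group:
  {#101} + {#102, #103, #104, #105}: 26 + 54 = 80
  {#102} + {#101, #103, #104, #105}: 20 + 53 = 73
  {#101, #102} + {#103, #104, #105}: 41 + 49 = 90
  {#103} + {#101, #102, #104, #105}: 32 + 48 = 80
  {#101, #103} + {#102, #104, #105}: 36 + 27 = 63
  {#102, #103} + {#101, #104, #105}: 50 + 45 = 95
  … (15 splits in total)
Best: vehicle 1 Depot → #101 → #103 → Depot = 36; vehicle 2 Depot → #102 → #105 → #104 → Depot = 27; combined 63.

Minimum combined distance: 63 blocks.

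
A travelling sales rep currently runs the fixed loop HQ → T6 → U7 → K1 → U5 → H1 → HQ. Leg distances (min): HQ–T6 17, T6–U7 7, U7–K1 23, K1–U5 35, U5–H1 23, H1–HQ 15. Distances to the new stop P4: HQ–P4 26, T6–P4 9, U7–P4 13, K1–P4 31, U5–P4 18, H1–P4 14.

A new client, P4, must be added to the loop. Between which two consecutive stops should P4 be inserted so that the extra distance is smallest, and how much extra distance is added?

Insertion cost between consecutive stops i–j is d(i,P4) + d(P4,j) − d(i,j):
  between HQ and T6: 26 + 9 − 17 = 18
  between T6 and U7: 9 + 13 − 7 = 15
  between U7 and K1: 13 + 31 − 23 = 21
  between K1 and U5: 31 + 18 − 35 = 14
  between U5 and H1: 18 + 14 − 23 = 9
  between H1 and HQ: 14 + 26 − 15 = 25
Cheapest insertion is between U5 and H1, adding 9.
New total = 120 + 9 = 129.

Adding 9 min by placing P4 on the U5–H1 leg.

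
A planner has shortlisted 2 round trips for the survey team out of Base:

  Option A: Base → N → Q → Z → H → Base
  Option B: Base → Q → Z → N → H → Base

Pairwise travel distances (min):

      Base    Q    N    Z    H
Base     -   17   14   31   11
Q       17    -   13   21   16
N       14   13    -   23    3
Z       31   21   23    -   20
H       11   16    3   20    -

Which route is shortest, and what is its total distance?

Option A: 14 + 13 + 21 + 20 + 11 = 79
Option B: 17 + 21 + 23 + 3 + 11 = 75

Shortest is Option B, total 75 min.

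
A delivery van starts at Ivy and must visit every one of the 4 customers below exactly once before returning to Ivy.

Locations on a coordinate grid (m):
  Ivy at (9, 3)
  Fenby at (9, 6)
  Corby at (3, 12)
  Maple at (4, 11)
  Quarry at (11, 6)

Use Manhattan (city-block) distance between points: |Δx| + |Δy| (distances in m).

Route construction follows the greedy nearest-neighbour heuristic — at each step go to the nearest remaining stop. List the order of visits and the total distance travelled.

34 m along Ivy → Fenby → Quarry → Maple → Corby → Ivy.

At Ivy the remaining stops are Fenby 3, Quarry 5, Maple 13, Corby 15; go to Fenby.
At Fenby the remaining stops are Quarry 2, Maple 10, Corby 12; go to Quarry.
At Quarry the remaining stops are Maple 12, Corby 14; go to Maple.
At Maple the remaining stops are Corby 2; go to Corby.
Return Corby→Ivy: 15.
Total = 3 + 2 + 12 + 2 + 15 = 34.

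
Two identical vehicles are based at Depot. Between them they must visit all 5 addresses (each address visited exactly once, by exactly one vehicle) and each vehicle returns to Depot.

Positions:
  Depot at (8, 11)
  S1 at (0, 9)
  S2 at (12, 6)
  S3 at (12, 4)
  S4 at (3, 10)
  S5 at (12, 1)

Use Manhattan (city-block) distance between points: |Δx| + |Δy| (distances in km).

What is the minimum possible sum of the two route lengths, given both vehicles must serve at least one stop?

48 km — the smallest possible combined total.

Check every non-empty split of the stops between the two vehicles; for each half take its own optimal tour:
  {S1} + {S2, S3, S4, S5}: 20 + 38 = 58
  {S2} + {S1, S3, S4, S5}: 18 + 44 = 62
  {S1, S2} + {S3, S4, S5}: 34 + 38 = 72
  {S3} + {S1, S2, S4, S5}: 22 + 44 = 66
  {S1, S3} + {S2, S4, S5}: 38 + 38 = 76
  {S2, S3} + {S1, S4, S5}: 22 + 44 = 66
  … (15 splits in total)
  {S1, S4} + {S2, S3, S5}: 20 + 28 = 48  ← best
Best: vehicle 1 Depot → S1 → S4 → Depot = 20; vehicle 2 Depot → S2 → S3 → S5 → Depot = 28; combined 48.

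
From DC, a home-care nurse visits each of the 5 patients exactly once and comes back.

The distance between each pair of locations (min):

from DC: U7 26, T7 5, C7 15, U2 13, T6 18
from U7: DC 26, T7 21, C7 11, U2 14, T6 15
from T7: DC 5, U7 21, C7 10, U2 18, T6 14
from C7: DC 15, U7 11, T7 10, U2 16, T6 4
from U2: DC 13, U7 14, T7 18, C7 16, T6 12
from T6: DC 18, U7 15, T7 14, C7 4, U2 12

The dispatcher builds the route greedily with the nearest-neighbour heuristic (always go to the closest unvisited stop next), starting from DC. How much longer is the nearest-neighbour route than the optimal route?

The nearest-neighbour route is 10 min longer than optimal.

DC: T7=5, U2=13, C7=15, T6=18, U7=26 ⇒ T7
T7: C7=10, T6=14, U2=18, U7=21 ⇒ C7
C7: T6=4, U7=11, U2=16 ⇒ T6
T6: U2=12, U7=15 ⇒ U2
U2: U7=14 ⇒ U7
NN route DC → T7 → C7 → T6 → U2 → U7 → DC costs 71.
Optimal: DC → T7 → C7 → T6 → U7 → U2 → DC costs 61 (by enumerating all 60 distinct tours).
Excess = 71 − 61 = 10.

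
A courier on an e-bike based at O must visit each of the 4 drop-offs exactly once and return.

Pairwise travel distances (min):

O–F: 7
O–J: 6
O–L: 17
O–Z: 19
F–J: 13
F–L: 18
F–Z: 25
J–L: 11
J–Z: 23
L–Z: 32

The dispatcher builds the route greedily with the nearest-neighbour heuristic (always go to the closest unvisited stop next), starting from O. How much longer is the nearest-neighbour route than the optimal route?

The nearest-neighbour route is 1 min longer than optimal.

From O: J=6, F=7, L=17, Z=19 → choose J (6).
From J: L=11, F=13, Z=23 → choose L (11).
From L: F=18, Z=32 → choose F (18).
From F: Z=25 → choose Z (25).
NN route O → J → L → F → Z → O costs 79.
Optimal: O → F → L → J → Z → O costs 78 (by enumerating all 12 distinct tours).
Excess = 79 − 78 = 1.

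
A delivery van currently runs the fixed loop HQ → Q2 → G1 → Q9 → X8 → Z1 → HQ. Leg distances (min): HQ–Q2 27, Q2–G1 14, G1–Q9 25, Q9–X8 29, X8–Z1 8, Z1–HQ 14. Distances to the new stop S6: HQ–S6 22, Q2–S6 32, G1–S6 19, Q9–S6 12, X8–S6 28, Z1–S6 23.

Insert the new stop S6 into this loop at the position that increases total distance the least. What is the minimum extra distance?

Insertion cost between consecutive stops i–j is d(i,S6) + d(S6,j) − d(i,j):
  between HQ and Q2: 22 + 32 − 27 = 27
  between Q2 and G1: 32 + 19 − 14 = 37
  between G1 and Q9: 19 + 12 − 25 = 6
  between Q9 and X8: 12 + 28 − 29 = 11
  between X8 and Z1: 28 + 23 − 8 = 43
  between Z1 and HQ: 23 + 22 − 14 = 31
Cheapest insertion is between G1 and Q9, adding 6.
New total = 117 + 6 = 123.

Minimum extra distance: 6 min, inserting S6 between G1 and Q9.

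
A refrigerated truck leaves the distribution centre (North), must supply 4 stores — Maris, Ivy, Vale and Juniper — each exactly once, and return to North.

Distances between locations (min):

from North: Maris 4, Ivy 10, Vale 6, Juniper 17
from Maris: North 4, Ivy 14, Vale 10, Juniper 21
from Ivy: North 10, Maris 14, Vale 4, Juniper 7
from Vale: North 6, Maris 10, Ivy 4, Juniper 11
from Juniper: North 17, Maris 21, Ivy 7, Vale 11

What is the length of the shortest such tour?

42 min — the shortest possible round trip.

With 4 stops there are 4!/2 = 12 distinct round trips (a route and its reverse cost the same).
North → Maris → Ivy → Vale → Juniper → North: 4+14+4+11+17 = 50
North → Maris → Ivy → Juniper → Vale → North: 4+14+7+11+6 = 42
North → Maris → Vale → Ivy → Juniper → North: 4+10+4+7+17 = 42
North → Maris → Vale → Juniper → Ivy → North: 4+10+11+7+10 = 42
North → Maris → Juniper → Ivy → Vale → North: 4+21+7+4+6 = 42
North → Maris → Juniper → Vale → Ivy → North: 4+21+11+4+10 = 50
North → Ivy → Maris → Vale → Juniper → North: 10+14+10+11+17 = 62
North → Ivy → Maris → Juniper → Vale → North: 10+14+21+11+6 = 62
North → Ivy → Vale → Maris → Juniper → North: 10+4+10+21+17 = 62
North → Ivy → Juniper → Maris → Vale → North: 10+7+21+10+6 = 54
North → Vale → Maris → Ivy → Juniper → North: 6+10+14+7+17 = 54
North → Vale → Ivy → Maris → Juniper → North: 6+4+14+21+17 = 62
The minimum is 42.
One optimal route: North → Maris → Ivy → Juniper → Vale → North (or its reverse).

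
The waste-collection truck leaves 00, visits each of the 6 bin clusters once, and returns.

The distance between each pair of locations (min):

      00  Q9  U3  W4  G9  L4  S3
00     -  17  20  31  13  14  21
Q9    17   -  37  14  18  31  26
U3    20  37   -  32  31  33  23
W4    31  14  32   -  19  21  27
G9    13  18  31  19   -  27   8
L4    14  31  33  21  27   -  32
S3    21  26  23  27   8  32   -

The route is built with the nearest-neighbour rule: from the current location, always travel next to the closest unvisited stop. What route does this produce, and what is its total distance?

135 min along 00 → G9 → S3 → U3 → W4 → Q9 → L4 → 00.

At 00 the remaining stops are G9 13, L4 14, Q9 17, U3 20, S3 21, W4 31; go to G9.
At G9 the remaining stops are S3 8, Q9 18, W4 19, L4 27, U3 31; go to S3.
At S3 the remaining stops are U3 23, Q9 26, W4 27, L4 32; go to U3.
At U3 the remaining stops are W4 32, L4 33, Q9 37; go to W4.
At W4 the remaining stops are Q9 14, L4 21; go to Q9.
At Q9 the remaining stops are L4 31; go to L4.
Return L4→00: 14.
Total = 13 + 8 + 23 + 32 + 14 + 31 + 14 = 135.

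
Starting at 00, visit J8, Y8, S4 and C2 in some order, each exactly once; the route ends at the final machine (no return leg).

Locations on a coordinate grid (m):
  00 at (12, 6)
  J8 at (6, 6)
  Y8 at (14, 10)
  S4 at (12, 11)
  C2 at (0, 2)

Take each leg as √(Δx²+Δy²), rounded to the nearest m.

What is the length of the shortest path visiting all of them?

There are 4! = 24 possible orderings.
00 - J8 - Y8 - S4 - C2: 6+9+2+15 = 32
00 - J8 - Y8 - C2 - S4: 6+9+16+15 = 46
00 - J8 - S4 - Y8 - C2: 6+8+2+16 = 32
00 - J8 - S4 - C2 - Y8: 6+8+15+16 = 45
00 - J8 - C2 - Y8 - S4: 6+7+16+2 = 31
00 - J8 - C2 - S4 - Y8: 6+7+15+2 = 30
00 - Y8 - J8 - S4 - C2: 4+9+8+15 = 36
00 - Y8 - J8 - C2 - S4: 4+9+7+15 = 35
00 - Y8 - S4 - J8 - C2: 4+2+8+7 = 21
00 - Y8 - S4 - C2 - J8: 4+2+15+7 = 28
00 - Y8 - C2 - J8 - S4: 4+16+7+8 = 35
00 - Y8 - C2 - S4 - J8: 4+16+15+8 = 43
00 - S4 - J8 - Y8 - C2: 5+8+9+16 = 38
00 - S4 - J8 - C2 - Y8: 5+8+7+16 = 36
… (10 more)
The minimum is 21.
One shortest path: 00 → Y8 → S4 → J8 → C2.

Minimum one-way distance = 21 m.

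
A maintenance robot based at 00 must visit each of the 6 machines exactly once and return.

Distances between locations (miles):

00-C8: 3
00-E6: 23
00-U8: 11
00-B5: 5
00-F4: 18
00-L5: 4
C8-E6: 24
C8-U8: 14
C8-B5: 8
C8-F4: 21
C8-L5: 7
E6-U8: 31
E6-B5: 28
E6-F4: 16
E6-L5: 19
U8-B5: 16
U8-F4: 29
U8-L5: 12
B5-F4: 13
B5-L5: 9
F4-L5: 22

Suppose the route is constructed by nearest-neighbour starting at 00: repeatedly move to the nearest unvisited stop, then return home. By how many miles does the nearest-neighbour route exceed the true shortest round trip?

From 00: C8=3, L5=4, B5=5, U8=11, F4=18, E6=23 → choose C8 (3).
From C8: L5=7, B5=8, U8=14, F4=21, E6=24 → choose L5 (7).
From L5: B5=9, U8=12, E6=19, F4=22 → choose B5 (9).
From B5: F4=13, U8=16, E6=28 → choose F4 (13).
From F4: E6=16, U8=29 → choose E6 (16).
From E6: U8=31 → choose U8 (31).
NN route 00 → C8 → L5 → B5 → F4 → E6 → U8 → 00 costs 90.
Optimal: 00 → C8 → U8 → L5 → E6 → F4 → B5 → 00 costs 82 (by enumerating all 360 distinct tours).
Excess = 90 − 82 = 8.

8 miles longer than the optimal tour.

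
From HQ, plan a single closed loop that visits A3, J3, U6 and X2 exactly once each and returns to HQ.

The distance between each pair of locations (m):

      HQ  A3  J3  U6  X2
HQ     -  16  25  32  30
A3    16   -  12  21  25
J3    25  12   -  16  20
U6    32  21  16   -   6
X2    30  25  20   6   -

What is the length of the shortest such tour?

80 m — the shortest possible round trip.

HQ → A3 → J3 → U6 → X2 → HQ: 16+12+16+6+30 = 80
HQ → A3 → J3 → X2 → U6 → HQ: 16+12+20+6+32 = 86
HQ → A3 → U6 → J3 → X2 → HQ: 16+21+16+20+30 = 103
HQ → A3 → U6 → X2 → J3 → HQ: 16+21+6+20+25 = 88
HQ → A3 → X2 → J3 → U6 → HQ: 16+25+20+16+32 = 109
HQ → A3 → X2 → U6 → J3 → HQ: 16+25+6+16+25 = 88
HQ → J3 → A3 → U6 → X2 → HQ: 25+12+21+6+30 = 94
HQ → J3 → A3 → X2 → U6 → HQ: 25+12+25+6+32 = 100
HQ → J3 → U6 → A3 → X2 → HQ: 25+16+21+25+30 = 117
HQ → J3 → X2 → A3 → U6 → HQ: 25+20+25+21+32 = 123
HQ → U6 → A3 → J3 → X2 → HQ: 32+21+12+20+30 = 115
HQ → U6 → J3 → A3 → X2 → HQ: 32+16+12+25+30 = 115
The minimum is 80.
One optimal route: HQ → A3 → J3 → U6 → X2 → HQ (or its reverse).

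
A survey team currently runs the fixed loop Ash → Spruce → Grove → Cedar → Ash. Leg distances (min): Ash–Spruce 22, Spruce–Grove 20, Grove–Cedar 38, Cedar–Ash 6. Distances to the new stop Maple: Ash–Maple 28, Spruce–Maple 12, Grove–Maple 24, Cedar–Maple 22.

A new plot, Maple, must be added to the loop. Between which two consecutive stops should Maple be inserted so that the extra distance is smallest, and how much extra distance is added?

Insertion cost between consecutive stops i–j is d(i,Maple) + d(Maple,j) − d(i,j):
  between Ash and Spruce: 28 + 12 − 22 = 18
  between Spruce and Grove: 12 + 24 − 20 = 16
  between Grove and Cedar: 24 + 22 − 38 = 8
  between Cedar and Ash: 22 + 28 − 6 = 44
Cheapest insertion is between Grove and Cedar, adding 8.
New total = 86 + 8 = 94.

Adding 8 min by placing Maple on the Grove–Cedar leg.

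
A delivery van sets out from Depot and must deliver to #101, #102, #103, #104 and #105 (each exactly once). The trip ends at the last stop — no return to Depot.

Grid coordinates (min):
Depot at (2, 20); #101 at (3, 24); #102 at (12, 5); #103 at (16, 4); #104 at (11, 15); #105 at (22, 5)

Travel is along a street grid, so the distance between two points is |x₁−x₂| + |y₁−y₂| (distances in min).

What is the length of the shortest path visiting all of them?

45 min — the minimum one-way total.

There are 5! = 120 possible orderings.
Depot→#101→#102→#103→#104→#105: 5+28+5+16+21 = 75
Depot→#101→#102→#103→#105→#104: 5+28+5+7+21 = 66
Depot→#101→#102→#104→#103→#105: 5+28+11+16+7 = 67
Depot→#101→#102→#104→#105→#103: 5+28+11+21+7 = 72
Depot→#101→#102→#105→#103→#104: 5+28+10+7+16 = 66
Depot→#101→#102→#105→#104→#103: 5+28+10+21+16 = 80
Depot→#101→#103→#102→#104→#105: 5+33+5+11+21 = 75
Depot→#101→#103→#102→#105→#104: 5+33+5+10+21 = 74
Depot→#101→#103→#104→#102→#105: 5+33+16+11+10 = 75
Depot→#101→#103→#104→#105→#102: 5+33+16+21+10 = 85
Depot→#101→#103→#105→#102→#104: 5+33+7+10+11 = 66
Depot→#101→#103→#105→#104→#102: 5+33+7+21+11 = 77
Depot→#101→#104→#102→#103→#105: 5+17+11+5+7 = 45
Depot→#101→#104→#102→#105→#103: 5+17+11+10+7 = 50
… (106 more)
The minimum is 45.
One shortest path: Depot → #101 → #104 → #102 → #103 → #105.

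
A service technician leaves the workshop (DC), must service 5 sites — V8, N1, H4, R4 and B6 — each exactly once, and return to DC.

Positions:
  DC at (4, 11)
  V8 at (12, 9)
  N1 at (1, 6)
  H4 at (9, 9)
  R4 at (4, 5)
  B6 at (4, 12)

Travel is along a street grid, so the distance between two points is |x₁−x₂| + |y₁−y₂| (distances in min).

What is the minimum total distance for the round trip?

Shortest round trip = 36 min.

There are 60 distinct closed tours to check (reversals are equivalent).
DC - V8 - N1 - H4 - R4 - B6 - DC: 10+14+11+9+7+1 = 52
DC - V8 - N1 - H4 - B6 - R4 - DC: 10+14+11+8+7+6 = 56
DC - V8 - N1 - R4 - H4 - B6 - DC: 10+14+4+9+8+1 = 46
DC - V8 - N1 - R4 - B6 - H4 - DC: 10+14+4+7+8+7 = 50
DC - V8 - N1 - B6 - H4 - R4 - DC: 10+14+9+8+9+6 = 56
DC - V8 - N1 - B6 - R4 - H4 - DC: 10+14+9+7+9+7 = 56
DC - V8 - H4 - N1 - R4 - B6 - DC: 10+3+11+4+7+1 = 36
DC - V8 - H4 - N1 - B6 - R4 - DC: 10+3+11+9+7+6 = 46
DC - V8 - H4 - R4 - N1 - B6 - DC: 10+3+9+4+9+1 = 36
DC - V8 - H4 - R4 - B6 - N1 - DC: 10+3+9+7+9+8 = 46
DC - V8 - H4 - B6 - N1 - R4 - DC: 10+3+8+9+4+6 = 40
DC - V8 - H4 - B6 - R4 - N1 - DC: 10+3+8+7+4+8 = 40
DC - V8 - R4 - N1 - H4 - B6 - DC: 10+12+4+11+8+1 = 46
DC - V8 - R4 - N1 - B6 - H4 - DC: 10+12+4+9+8+7 = 50
… (46 more)
The minimum is 36.
One optimal route: DC → V8 → H4 → N1 → R4 → B6 → DC (or its reverse).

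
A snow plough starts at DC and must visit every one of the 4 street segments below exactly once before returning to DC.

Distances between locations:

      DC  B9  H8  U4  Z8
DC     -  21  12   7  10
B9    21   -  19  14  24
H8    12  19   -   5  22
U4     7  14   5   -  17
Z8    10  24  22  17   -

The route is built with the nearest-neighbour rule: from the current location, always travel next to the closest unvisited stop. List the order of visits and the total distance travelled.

From DC: distances to unvisited — U4=7, Z8=10, H8=12, B9=21. Nearest is U4 (7).
From U4: distances to unvisited — H8=5, B9=14, Z8=17. Nearest is H8 (5).
From H8: distances to unvisited — B9=19, Z8=22. Nearest is B9 (19).
From B9: distances to unvisited — Z8=24. Nearest is Z8 (24).
Return Z8→DC: 10.
Total = 7 + 5 + 19 + 24 + 10 = 65.

Nearest-neighbour total = 65; route DC → U4 → H8 → B9 → Z8 → DC.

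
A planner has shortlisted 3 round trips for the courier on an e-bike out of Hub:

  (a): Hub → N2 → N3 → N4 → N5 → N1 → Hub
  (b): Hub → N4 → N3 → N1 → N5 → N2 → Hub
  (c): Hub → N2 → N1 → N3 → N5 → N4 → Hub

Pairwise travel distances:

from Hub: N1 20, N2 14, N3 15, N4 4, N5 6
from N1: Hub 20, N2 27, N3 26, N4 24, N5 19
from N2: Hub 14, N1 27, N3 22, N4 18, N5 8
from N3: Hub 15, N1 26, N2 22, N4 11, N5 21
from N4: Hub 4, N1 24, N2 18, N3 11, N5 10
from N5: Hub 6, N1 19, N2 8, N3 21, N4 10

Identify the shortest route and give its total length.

(a): 14 + 22 + 11 + 10 + 19 + 20 = 96
(b): 4 + 11 + 26 + 19 + 8 + 14 = 82
(c): 14 + 27 + 26 + 21 + 10 + 4 = 102

Shortest is (b), total 82.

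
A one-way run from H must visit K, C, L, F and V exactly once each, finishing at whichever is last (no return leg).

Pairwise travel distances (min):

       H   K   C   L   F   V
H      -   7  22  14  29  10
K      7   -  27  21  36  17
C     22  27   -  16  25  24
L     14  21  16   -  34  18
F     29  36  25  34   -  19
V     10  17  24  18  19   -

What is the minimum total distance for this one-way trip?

There are 5! = 120 possible orderings.
H → K → C → L → F → V: 7+27+16+34+19 = 103
H → K → C → L → V → F: 7+27+16+18+19 = 87
H → K → C → F → L → V: 7+27+25+34+18 = 111
H → K → C → F → V → L: 7+27+25+19+18 = 96
H → K → C → V → L → F: 7+27+24+18+34 = 110
H → K → C → V → F → L: 7+27+24+19+34 = 111
H → K → L → C → F → V: 7+21+16+25+19 = 88
H → K → L → C → V → F: 7+21+16+24+19 = 87
H → K → L → F → C → V: 7+21+34+25+24 = 111
H → K → L → F → V → C: 7+21+34+19+24 = 105
H → K → L → V → C → F: 7+21+18+24+25 = 95
H → K → L → V → F → C: 7+21+18+19+25 = 90
H → K → F → C → L → V: 7+36+25+16+18 = 102
H → K → F → C → V → L: 7+36+25+24+18 = 110
… (106 more)
H → K → V → L → C → F: 7+17+18+16+25 = 83  ← best
The minimum is 83.
One shortest path: H → K → V → L → C → F.

Shortest open route: 83 min.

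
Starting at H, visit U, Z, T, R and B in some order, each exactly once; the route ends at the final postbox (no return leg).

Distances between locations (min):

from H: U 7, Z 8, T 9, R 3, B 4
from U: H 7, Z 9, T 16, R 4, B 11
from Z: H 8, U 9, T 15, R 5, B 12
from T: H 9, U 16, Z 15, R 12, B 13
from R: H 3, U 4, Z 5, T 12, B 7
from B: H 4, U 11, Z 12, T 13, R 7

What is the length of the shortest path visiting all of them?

There are 5! = 120 possible orderings.
H → U → Z → T → R → B: 7+9+15+12+7 = 50
H → U → Z → T → B → R: 7+9+15+13+7 = 51
H → U → Z → R → T → B: 7+9+5+12+13 = 46
H → U → Z → R → B → T: 7+9+5+7+13 = 41
H → U → Z → B → T → R: 7+9+12+13+12 = 53
H → U → Z → B → R → T: 7+9+12+7+12 = 47
H → U → T → Z → R → B: 7+16+15+5+7 = 50
H → U → T → Z → B → R: 7+16+15+12+7 = 57
H → U → T → R → Z → B: 7+16+12+5+12 = 52
H → U → T → R → B → Z: 7+16+12+7+12 = 54
H → U → T → B → Z → R: 7+16+13+12+5 = 53
H → U → T → B → R → Z: 7+16+13+7+5 = 48
H → U → R → Z → T → B: 7+4+5+15+13 = 44
H → U → R → Z → B → T: 7+4+5+12+13 = 41
… (106 more)
H → B → U → R → Z → T: 4+11+4+5+15 = 39  ← best
The minimum is 39.
One shortest path: H → B → U → R → Z → T.

39 min — the minimum one-way total.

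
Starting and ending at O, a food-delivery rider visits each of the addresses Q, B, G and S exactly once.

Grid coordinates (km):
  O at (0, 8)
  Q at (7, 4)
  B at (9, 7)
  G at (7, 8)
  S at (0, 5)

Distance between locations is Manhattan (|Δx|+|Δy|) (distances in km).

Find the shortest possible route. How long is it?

There are 12 distinct closed tours to check (reversals are equivalent).
O→Q→B→G→S→O: 11+5+3+10+3 = 32
O→Q→B→S→G→O: 11+5+11+10+7 = 44
O→Q→G→B→S→O: 11+4+3+11+3 = 32
O→Q→G→S→B→O: 11+4+10+11+10 = 46
O→Q→S→B→G→O: 11+8+11+3+7 = 40
O→Q→S→G→B→O: 11+8+10+3+10 = 42
O→B→Q→G→S→O: 10+5+4+10+3 = 32
O→B→Q→S→G→O: 10+5+8+10+7 = 40
O→B→G→Q→S→O: 10+3+4+8+3 = 28
O→B→S→Q→G→O: 10+11+8+4+7 = 40
O→G→Q→B→S→O: 7+4+5+11+3 = 30
O→G→B→Q→S→O: 7+3+5+8+3 = 26
The minimum is 26.
One optimal route: O → G → B → Q → S → O (or its reverse).

Minimum total distance: 26 km.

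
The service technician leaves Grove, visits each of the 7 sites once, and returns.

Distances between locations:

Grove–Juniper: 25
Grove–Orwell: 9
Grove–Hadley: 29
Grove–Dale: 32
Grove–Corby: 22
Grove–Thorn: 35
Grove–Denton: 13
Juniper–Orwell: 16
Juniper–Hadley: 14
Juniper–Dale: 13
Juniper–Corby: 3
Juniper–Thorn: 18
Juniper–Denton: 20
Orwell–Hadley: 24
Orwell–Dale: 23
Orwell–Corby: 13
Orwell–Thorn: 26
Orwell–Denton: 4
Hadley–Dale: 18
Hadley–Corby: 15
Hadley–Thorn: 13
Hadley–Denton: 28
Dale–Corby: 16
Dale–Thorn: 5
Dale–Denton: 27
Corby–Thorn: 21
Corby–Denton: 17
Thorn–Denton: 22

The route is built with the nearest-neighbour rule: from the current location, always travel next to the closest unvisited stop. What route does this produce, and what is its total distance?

Nearest-neighbour total = 93; route Grove → Orwell → Denton → Corby → Juniper → Dale → Thorn → Hadley → Grove.

At Grove the remaining stops are Orwell 9, Denton 13, Corby 22, Juniper 25, Hadley 29, Dale 32, Thorn 35; go to Orwell.
At Orwell the remaining stops are Denton 4, Corby 13, Juniper 16, Dale 23, Hadley 24, Thorn 26; go to Denton.
At Denton the remaining stops are Corby 17, Juniper 20, Thorn 22, Dale 27, Hadley 28; go to Corby.
At Corby the remaining stops are Juniper 3, Hadley 15, Dale 16, Thorn 21; go to Juniper.
At Juniper the remaining stops are Dale 13, Hadley 14, Thorn 18; go to Dale.
At Dale the remaining stops are Thorn 5, Hadley 18; go to Thorn.
At Thorn the remaining stops are Hadley 13; go to Hadley.
Return Hadley→Grove: 29.
Total = 9 + 4 + 17 + 3 + 13 + 5 + 13 + 29 = 93.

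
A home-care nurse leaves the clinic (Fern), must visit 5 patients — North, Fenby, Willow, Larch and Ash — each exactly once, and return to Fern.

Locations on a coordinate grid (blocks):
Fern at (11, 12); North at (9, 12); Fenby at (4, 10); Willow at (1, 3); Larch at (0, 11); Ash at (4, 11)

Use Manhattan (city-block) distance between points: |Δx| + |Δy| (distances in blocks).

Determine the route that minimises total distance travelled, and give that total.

Shortest round trip = 40 blocks.

With 5 stops there are 5!/2 = 60 distinct round trips (a route and its reverse cost the same).
Fern-North-Fenby-Willow-Larch-Ash-Fern: 2+7+10+9+4+8 = 40
Fern-North-Fenby-Willow-Ash-Larch-Fern: 2+7+10+11+4+12 = 46
Fern-North-Fenby-Larch-Willow-Ash-Fern: 2+7+5+9+11+8 = 42
Fern-North-Fenby-Larch-Ash-Willow-Fern: 2+7+5+4+11+19 = 48
Fern-North-Fenby-Ash-Willow-Larch-Fern: 2+7+1+11+9+12 = 42
Fern-North-Fenby-Ash-Larch-Willow-Fern: 2+7+1+4+9+19 = 42
Fern-North-Willow-Fenby-Larch-Ash-Fern: 2+17+10+5+4+8 = 46
Fern-North-Willow-Fenby-Ash-Larch-Fern: 2+17+10+1+4+12 = 46
Fern-North-Willow-Larch-Fenby-Ash-Fern: 2+17+9+5+1+8 = 42
Fern-North-Willow-Larch-Ash-Fenby-Fern: 2+17+9+4+1+9 = 42
Fern-North-Willow-Ash-Fenby-Larch-Fern: 2+17+11+1+5+12 = 48
Fern-North-Willow-Ash-Larch-Fenby-Fern: 2+17+11+4+5+9 = 48
Fern-North-Larch-Fenby-Willow-Ash-Fern: 2+10+5+10+11+8 = 46
Fern-North-Larch-Fenby-Ash-Willow-Fern: 2+10+5+1+11+19 = 48
… (46 more)
The minimum is 40.
One optimal route: Fern → North → Fenby → Willow → Larch → Ash → Fern (or its reverse).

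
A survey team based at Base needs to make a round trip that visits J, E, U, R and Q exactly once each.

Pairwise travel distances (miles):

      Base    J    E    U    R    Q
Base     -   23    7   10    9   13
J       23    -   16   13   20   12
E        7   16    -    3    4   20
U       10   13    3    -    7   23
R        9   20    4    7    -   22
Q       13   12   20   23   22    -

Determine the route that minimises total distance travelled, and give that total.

With 5 stops there are 5!/2 = 60 distinct round trips (a route and its reverse cost the same).
Base→J→E→U→R→Q→Base: 23+16+3+7+22+13 = 84
Base→J→E→U→Q→R→Base: 23+16+3+23+22+9 = 96
Base→J→E→R→U→Q→Base: 23+16+4+7+23+13 = 86
Base→J→E→R→Q→U→Base: 23+16+4+22+23+10 = 98
Base→J→E→Q→U→R→Base: 23+16+20+23+7+9 = 98
Base→J→E→Q→R→U→Base: 23+16+20+22+7+10 = 98
Base→J→U→E→R→Q→Base: 23+13+3+4+22+13 = 78
Base→J→U→E→Q→R→Base: 23+13+3+20+22+9 = 90
Base→J→U→R→E→Q→Base: 23+13+7+4+20+13 = 80
Base→J→U→R→Q→E→Base: 23+13+7+22+20+7 = 92
Base→J→U→Q→E→R→Base: 23+13+23+20+4+9 = 92
Base→J→U→Q→R→E→Base: 23+13+23+22+4+7 = 92
Base→J→R→E→U→Q→Base: 23+20+4+3+23+13 = 86
Base→J→R→E→Q→U→Base: 23+20+4+20+23+10 = 100
… (46 more)
Base→R→E→U→J→Q→Base: 9+4+3+13+12+13 = 54  ← best
The minimum is 54.
One optimal route: Base → R → E → U → J → Q → Base (or its reverse).

Minimum total distance: 54 miles.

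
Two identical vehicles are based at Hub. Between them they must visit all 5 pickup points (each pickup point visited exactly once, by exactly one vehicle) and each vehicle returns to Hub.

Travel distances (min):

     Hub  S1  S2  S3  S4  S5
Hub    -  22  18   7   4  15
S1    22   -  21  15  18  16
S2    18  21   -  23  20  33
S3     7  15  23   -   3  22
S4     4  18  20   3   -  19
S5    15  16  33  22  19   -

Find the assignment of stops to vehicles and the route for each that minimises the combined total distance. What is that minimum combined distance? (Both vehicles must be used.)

Try each way of splitting the stops between the two vehicles (each non-empty) and, for each split, find the best tour for each vehicle:
  {S1} + {S2, S3, S4, S5}: 44 + 78 = 122
  {S2} + {S1, S3, S4, S5}: 36 + 53 = 89
  {S1, S2} + {S3, S4, S5}: 61 + 44 = 105
  {S3} + {S1, S2, S4, S5}: 14 + 76 = 90
  {S1, S3} + {S2, S4, S5}: 44 + 72 = 116
  {S2, S3} + {S1, S4, S5}: 48 + 53 = 101
  … (15 splits in total)
  {S3, S4} + {S1, S2, S5}: 14 + 70 = 84  ← best
Best: vehicle 1 Hub → S3 → S4 → Hub = 14; vehicle 2 Hub → S2 → S1 → S5 → Hub = 70; combined 84.

84 min — the smallest possible combined total.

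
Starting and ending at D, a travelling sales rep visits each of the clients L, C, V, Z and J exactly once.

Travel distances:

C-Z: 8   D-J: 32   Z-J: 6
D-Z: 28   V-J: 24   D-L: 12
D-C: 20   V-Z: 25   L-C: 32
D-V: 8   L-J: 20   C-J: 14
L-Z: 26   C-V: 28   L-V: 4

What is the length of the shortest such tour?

With 5 stops there are 5!/2 = 60 distinct round trips (a route and its reverse cost the same).
D → L → C → V → Z → J → D: 12+32+28+25+6+32 = 135
D → L → C → V → J → Z → D: 12+32+28+24+6+28 = 130
D → L → C → Z → V → J → D: 12+32+8+25+24+32 = 133
D → L → C → Z → J → V → D: 12+32+8+6+24+8 = 90
D → L → C → J → V → Z → D: 12+32+14+24+25+28 = 135
D → L → C → J → Z → V → D: 12+32+14+6+25+8 = 97
D → L → V → C → Z → J → D: 12+4+28+8+6+32 = 90
D → L → V → C → J → Z → D: 12+4+28+14+6+28 = 92
D → L → V → Z → C → J → D: 12+4+25+8+14+32 = 95
D → L → V → Z → J → C → D: 12+4+25+6+14+20 = 81
D → L → V → J → C → Z → D: 12+4+24+14+8+28 = 90
D → L → V → J → Z → C → D: 12+4+24+6+8+20 = 74
D → L → Z → C → V → J → D: 12+26+8+28+24+32 = 130
D → L → Z → C → J → V → D: 12+26+8+14+24+8 = 92
… (46 more)
D → C → Z → J → L → V → D: 20+8+6+20+4+8 = 66  ← best
The minimum is 66.
One optimal route: D → C → Z → J → L → V → D (or its reverse).

Minimum total distance: 66.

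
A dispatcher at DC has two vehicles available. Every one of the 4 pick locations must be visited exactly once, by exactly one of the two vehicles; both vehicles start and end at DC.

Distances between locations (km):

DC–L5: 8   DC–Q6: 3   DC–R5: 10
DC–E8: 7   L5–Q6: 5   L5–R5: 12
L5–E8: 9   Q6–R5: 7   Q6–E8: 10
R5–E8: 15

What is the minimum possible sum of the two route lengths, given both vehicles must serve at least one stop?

Minimum combined distance: 44 km.

There are 2^3 − 1 = 7 ways to divide the 4 stops into two non-empty groups. For each, the best each vehicle can do is its own shortest tour through its group:
  {L5} + {Q6, R5, E8}: 16 + 32 = 48
  {Q6} + {L5, R5, E8}: 6 + 38 = 44
  {L5, Q6} + {R5, E8}: 16 + 32 = 48
  {R5} + {L5, Q6, E8}: 20 + 24 = 44
  {L5, R5} + {Q6, E8}: 30 + 20 = 50
  {Q6, R5} + {L5, E8}: 20 + 24 = 44
  … (7 splits in total)
Best: vehicle 1 DC → Q6 → DC = 6; vehicle 2 DC → R5 → L5 → E8 → DC = 38; combined 44.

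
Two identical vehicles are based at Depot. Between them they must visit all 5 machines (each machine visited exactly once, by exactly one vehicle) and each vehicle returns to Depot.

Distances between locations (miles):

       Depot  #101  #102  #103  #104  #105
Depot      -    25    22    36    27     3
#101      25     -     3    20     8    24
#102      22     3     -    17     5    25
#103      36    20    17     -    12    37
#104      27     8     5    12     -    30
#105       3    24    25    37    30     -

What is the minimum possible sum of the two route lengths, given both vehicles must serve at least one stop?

Check every non-empty split of the stops between the two vehicles; for each half take its own optimal tour:
  {#101} + {#102, #103, #104, #105}: 50 + 79 = 129
  {#102} + {#101, #103, #104, #105}: 44 + 83 = 127
  {#101, #102} + {#103, #104, #105}: 50 + 79 = 129
  {#103} + {#101, #102, #104, #105}: 72 + 62 = 134
  {#101, #103} + {#102, #104, #105}: 81 + 60 = 141
  {#102, #103} + {#101, #104, #105}: 75 + 62 = 137
  … (15 splits in total)
  {#101, #102, #103, #104} + {#105}: 81 + 6 = 87  ← best
Best: vehicle 1 Depot → #101 → #102 → #104 → #103 → Depot = 81; vehicle 2 Depot → #105 → Depot = 6; combined 87.

87 miles — the smallest possible combined total.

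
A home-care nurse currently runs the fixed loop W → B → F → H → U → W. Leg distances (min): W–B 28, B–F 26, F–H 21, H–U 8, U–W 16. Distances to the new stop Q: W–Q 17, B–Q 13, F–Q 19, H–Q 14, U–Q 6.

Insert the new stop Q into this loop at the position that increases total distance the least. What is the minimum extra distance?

Insertion cost between consecutive stops i–j is d(i,Q) + d(Q,j) − d(i,j):
  between W and B: 17 + 13 − 28 = 2
  between B and F: 13 + 19 − 26 = 6
  between F and H: 19 + 14 − 21 = 12
  between H and U: 14 + 6 − 8 = 12
  between U and W: 6 + 17 − 16 = 7
Cheapest insertion is between W and B, adding 2.
New total = 99 + 2 = 101.

+2 min — insert Q between W and B.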